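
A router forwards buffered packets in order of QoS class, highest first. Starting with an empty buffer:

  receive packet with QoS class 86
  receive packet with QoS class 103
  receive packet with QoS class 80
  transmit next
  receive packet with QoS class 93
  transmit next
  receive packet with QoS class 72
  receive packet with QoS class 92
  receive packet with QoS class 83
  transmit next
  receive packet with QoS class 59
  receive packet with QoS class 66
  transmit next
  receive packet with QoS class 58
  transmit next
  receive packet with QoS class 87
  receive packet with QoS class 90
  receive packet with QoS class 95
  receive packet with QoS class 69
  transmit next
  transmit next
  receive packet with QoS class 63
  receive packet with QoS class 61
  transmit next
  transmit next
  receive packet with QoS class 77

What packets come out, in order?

103, 93, 92, 86, 83, 95, 90, 87, 80

insert 86 → {86}
insert 103 → {103, 86}
insert 80 → {103, 86, 80}
transmit next → 103; now {86, 80}
insert 93 → {93, 86, 80}
transmit next → 93; now {86, 80}
insert 72 → {86, 80, 72}
insert 92 → {92, 86, 80, 72}
insert 83 → {92, 86, 83, 80, 72}
transmit next → 92; now {86, 83, 80, 72}
insert 59 → {86, 83, 80, 72, 59}
insert 66 → {86, 83, 80, 72, 66, 59}
transmit next → 86; now {83, 80, 72, 66, 59}
insert 58 → {83, 80, 72, 66, 59, 58}
transmit next → 83; now {80, 72, 66, 59, 58}
insert 87 → {87, 80, 72, 66, 59, 58}
insert 90 → {90, 87, 80, 72, 66, 59, 58}
insert 95 → {95, 90, 87, 80, 72, 66, 59, 58}
insert 69 → {95, 90, 87, 80, 72, 69, 66, 59, 58}
transmit next → 95; now {90, 87, 80, 72, 69, 66, 59, 58}
transmit next → 90; now {87, 80, 72, 69, 66, 59, 58}
insert 63 → {87, 80, 72, 69, 66, 63, 59, 58}
insert 61 → {87, 80, 72, 69, 66, 63, 61, 59, 58}
transmit next → 87; now {80, 72, 69, 66, 63, 61, 59, 58}
transmit next → 80; now {72, 69, 66, 63, 61, 59, 58}
insert 77 → {77, 72, 69, 66, 63, 61, 59, 58}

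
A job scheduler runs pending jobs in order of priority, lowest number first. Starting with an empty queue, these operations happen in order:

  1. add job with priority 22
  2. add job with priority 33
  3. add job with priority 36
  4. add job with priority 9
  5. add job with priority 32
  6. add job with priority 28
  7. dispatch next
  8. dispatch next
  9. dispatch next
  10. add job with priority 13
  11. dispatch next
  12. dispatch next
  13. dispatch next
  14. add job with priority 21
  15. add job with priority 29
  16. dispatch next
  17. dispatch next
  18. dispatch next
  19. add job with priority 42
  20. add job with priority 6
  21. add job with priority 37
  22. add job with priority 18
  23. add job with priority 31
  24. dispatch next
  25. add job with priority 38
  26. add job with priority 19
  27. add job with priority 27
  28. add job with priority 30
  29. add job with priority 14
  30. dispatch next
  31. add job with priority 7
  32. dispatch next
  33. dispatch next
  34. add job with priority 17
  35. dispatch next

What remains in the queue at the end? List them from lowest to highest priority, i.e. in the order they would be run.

19 → 27 → 30 → 31 → 37 → 38 → 42

insert 22 → {22}
insert 33 → {22, 33}
insert 36 → {22, 33, 36}
insert 9 → {9, 22, 33, 36}
insert 32 → {9, 22, 32, 33, 36}
insert 28 → {9, 22, 28, 32, 33, 36}
dispatch next → 9; now {22, 28, 32, 33, 36}
dispatch next → 22; now {28, 32, 33, 36}
dispatch next → 28; now {32, 33, 36}
insert 13 → {13, 32, 33, 36}
dispatch next → 13; now {32, 33, 36}
dispatch next → 32; now {33, 36}
dispatch next → 33; now {36}
insert 21 → {21, 36}
insert 29 → {21, 29, 36}
dispatch next → 21; now {29, 36}
dispatch next → 29; now {36}
dispatch next → 36; now {}
insert 42 → {42}
insert 6 → {6, 42}
insert 37 → {6, 37, 42}
insert 18 → {6, 18, 37, 42}
insert 31 → {6, 18, 31, 37, 42}
dispatch next → 6; now {18, 31, 37, 42}
insert 38 → {18, 31, 37, 38, 42}
insert 19 → {18, 19, 31, 37, 38, 42}
insert 27 → {18, 19, 27, 31, 37, 38, 42}
insert 30 → {18, 19, 27, 30, 31, 37, 38, 42}
insert 14 → {14, 18, 19, 27, 30, 31, 37, 38, 42}
dispatch next → 14; now {18, 19, 27, 30, 31, 37, 38, 42}
insert 7 → {7, 18, 19, 27, 30, 31, 37, 38, 42}
dispatch next → 7; now {18, 19, 27, 30, 31, 37, 38, 42}
dispatch next → 18; now {19, 27, 30, 31, 37, 38, 42}
insert 17 → {17, 19, 27, 30, 31, 37, 38, 42}
dispatch next → 17; now {19, 27, 30, 31, 37, 38, 42}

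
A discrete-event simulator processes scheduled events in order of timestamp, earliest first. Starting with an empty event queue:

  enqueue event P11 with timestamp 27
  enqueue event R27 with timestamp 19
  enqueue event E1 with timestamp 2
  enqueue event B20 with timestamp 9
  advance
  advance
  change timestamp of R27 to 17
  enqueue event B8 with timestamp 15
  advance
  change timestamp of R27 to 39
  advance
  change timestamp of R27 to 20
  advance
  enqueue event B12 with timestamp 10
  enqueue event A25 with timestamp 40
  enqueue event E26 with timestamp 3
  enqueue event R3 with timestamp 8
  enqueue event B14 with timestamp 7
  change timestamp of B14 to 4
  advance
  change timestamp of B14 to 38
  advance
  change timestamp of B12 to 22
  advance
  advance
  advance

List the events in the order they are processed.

[E1, B20, B8, P11, R27, E26, R3, B12, B14, A25]

add P11 (timestamp 27) → {P11:27}
add R27 (timestamp 19) → {R27:19, P11:27}
add E1 (timestamp 2) → {E1:2, R27:19, P11:27}
add B20 (timestamp 9) → {E1:2, B20:9, R27:19, P11:27}
advance → E1; now {B20:9, R27:19, P11:27}
advance → B20; now {R27:19, P11:27}
update R27 to timestamp 17 → {R27:17, P11:27}
add B8 (timestamp 15) → {B8:15, R27:17, P11:27}
advance → B8; now {R27:17, P11:27}
update R27 to timestamp 39 → {P11:27, R27:39}
advance → P11; now {R27:39}
update R27 to timestamp 20 → {R27:20}
advance → R27; now {}
add B12 (timestamp 10) → {B12:10}
add A25 (timestamp 40) → {B12:10, A25:40}
add E26 (timestamp 3) → {E26:3, B12:10, A25:40}
add R3 (timestamp 8) → {E26:3, R3:8, B12:10, A25:40}
add B14 (timestamp 7) → {E26:3, B14:7, R3:8, B12:10, A25:40}
update B14 to timestamp 4 → {E26:3, B14:4, R3:8, B12:10, A25:40}
advance → E26; now {B14:4, R3:8, B12:10, A25:40}
update B14 to timestamp 38 → {R3:8, B12:10, B14:38, A25:40}
advance → R3; now {B12:10, B14:38, A25:40}
update B12 to timestamp 22 → {B12:22, B14:38, A25:40}
advance → B12; now {B14:38, A25:40}
advance → B14; now {A25:40}
advance → A25; now {}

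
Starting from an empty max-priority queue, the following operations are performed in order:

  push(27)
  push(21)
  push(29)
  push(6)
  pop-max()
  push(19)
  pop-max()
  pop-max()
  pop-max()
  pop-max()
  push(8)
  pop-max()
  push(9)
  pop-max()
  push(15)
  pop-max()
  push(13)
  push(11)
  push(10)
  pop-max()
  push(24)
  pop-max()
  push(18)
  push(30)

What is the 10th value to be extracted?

24

insert 27 → {27}
insert 21 → {27, 21}
insert 29 → {29, 27, 21}
insert 6 → {29, 27, 21, 6}
pop-max → 29; now {27, 21, 6}
insert 19 → {27, 21, 19, 6}
pop-max → 27; now {21, 19, 6}
pop-max → 21; now {19, 6}
pop-max → 19; now {6}
pop-max → 6; now {}
insert 8 → {8}
pop-max → 8; now {}
insert 9 → {9}
pop-max → 9; now {}
insert 15 → {15}
pop-max → 15; now {}
insert 13 → {13}
insert 11 → {13, 11}
insert 10 → {13, 11, 10}
pop-max → 13; now {11, 10}
insert 24 → {24, 11, 10}
pop-max → 24; now {11, 10}
insert 18 → {18, 11, 10}
insert 30 → {30, 18, 11, 10}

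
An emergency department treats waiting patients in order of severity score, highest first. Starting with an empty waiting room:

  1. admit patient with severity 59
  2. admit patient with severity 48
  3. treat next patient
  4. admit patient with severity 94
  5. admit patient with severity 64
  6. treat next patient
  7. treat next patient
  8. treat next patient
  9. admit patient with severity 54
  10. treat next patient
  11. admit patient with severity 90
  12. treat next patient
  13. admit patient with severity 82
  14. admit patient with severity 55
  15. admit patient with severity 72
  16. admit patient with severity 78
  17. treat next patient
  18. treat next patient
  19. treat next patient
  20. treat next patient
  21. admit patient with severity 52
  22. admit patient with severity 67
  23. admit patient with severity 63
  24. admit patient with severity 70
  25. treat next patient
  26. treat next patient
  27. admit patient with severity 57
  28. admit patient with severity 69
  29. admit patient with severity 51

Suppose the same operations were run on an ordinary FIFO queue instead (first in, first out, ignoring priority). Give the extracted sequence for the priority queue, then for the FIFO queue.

priority queue: 59, 94, 64, 48, 54, 90, 82, 78, 72, 55, 70, 67; FIFO queue: [59, 48, 94, 64, 54, 90, 82, 55, 72, 78, 52, 67]

insert 59 → {59}
insert 48 → {59, 48}
treat next patient → 59; now {48}
insert 94 → {94, 48}
insert 64 → {94, 64, 48}
treat next patient → 94; now {64, 48}
treat next patient → 64; now {48}
treat next patient → 48; now {}
insert 54 → {54}
treat next patient → 54; now {}
insert 90 → {90}
treat next patient → 90; now {}
insert 82 → {82}
insert 55 → {82, 55}
insert 72 → {82, 72, 55}
insert 78 → {82, 78, 72, 55}
treat next patient → 82; now {78, 72, 55}
treat next patient → 78; now {72, 55}
treat next patient → 72; now {55}
treat next patient → 55; now {}
insert 52 → {52}
insert 67 → {67, 52}
insert 63 → {67, 63, 52}
insert 70 → {70, 67, 63, 52}
treat next patient → 70; now {67, 63, 52}
treat next patient → 67; now {63, 52}
insert 57 → {63, 57, 52}
insert 69 → {69, 63, 57, 52}
insert 51 → {69, 63, 57, 52, 51}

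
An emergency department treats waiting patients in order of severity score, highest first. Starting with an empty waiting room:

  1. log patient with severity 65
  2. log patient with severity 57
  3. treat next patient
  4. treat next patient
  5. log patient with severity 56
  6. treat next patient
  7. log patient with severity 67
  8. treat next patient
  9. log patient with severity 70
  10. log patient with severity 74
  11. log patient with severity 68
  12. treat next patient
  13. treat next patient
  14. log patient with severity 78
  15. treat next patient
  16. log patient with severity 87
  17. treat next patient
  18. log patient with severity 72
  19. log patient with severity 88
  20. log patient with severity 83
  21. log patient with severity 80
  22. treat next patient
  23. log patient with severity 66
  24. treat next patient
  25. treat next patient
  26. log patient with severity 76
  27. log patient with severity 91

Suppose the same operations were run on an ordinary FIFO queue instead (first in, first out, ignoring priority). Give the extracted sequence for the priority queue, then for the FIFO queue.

priority queue: [65, 57, 56, 67, 74, 70, 78, 87, 88, 83, 80]; FIFO queue: [65, 57, 56, 67, 70, 74, 68, 78, 87, 72, 88]

insert 65 → {65}
insert 57 → {65, 57}
treat next patient → 65; now {57}
treat next patient → 57; now {}
insert 56 → {56}
treat next patient → 56; now {}
insert 67 → {67}
treat next patient → 67; now {}
insert 70 → {70}
insert 74 → {74, 70}
insert 68 → {74, 70, 68}
treat next patient → 74; now {70, 68}
treat next patient → 70; now {68}
insert 78 → {78, 68}
treat next patient → 78; now {68}
insert 87 → {87, 68}
treat next patient → 87; now {68}
insert 72 → {72, 68}
insert 88 → {88, 72, 68}
insert 83 → {88, 83, 72, 68}
insert 80 → {88, 83, 80, 72, 68}
treat next patient → 88; now {83, 80, 72, 68}
insert 66 → {83, 80, 72, 68, 66}
treat next patient → 83; now {80, 72, 68, 66}
treat next patient → 80; now {72, 68, 66}
insert 76 → {76, 72, 68, 66}
insert 91 → {91, 76, 72, 68, 66}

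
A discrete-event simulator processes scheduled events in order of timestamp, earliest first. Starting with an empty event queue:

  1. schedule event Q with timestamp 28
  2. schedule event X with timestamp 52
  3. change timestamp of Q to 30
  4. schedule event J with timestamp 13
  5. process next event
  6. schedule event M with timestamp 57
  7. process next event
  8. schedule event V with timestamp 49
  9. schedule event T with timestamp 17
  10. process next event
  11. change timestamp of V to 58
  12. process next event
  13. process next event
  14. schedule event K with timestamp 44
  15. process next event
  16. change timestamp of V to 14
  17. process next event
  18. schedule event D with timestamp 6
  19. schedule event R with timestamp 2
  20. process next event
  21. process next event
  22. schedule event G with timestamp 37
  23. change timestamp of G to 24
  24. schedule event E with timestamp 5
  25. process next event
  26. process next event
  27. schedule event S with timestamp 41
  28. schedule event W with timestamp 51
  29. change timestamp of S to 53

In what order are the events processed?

add Q (timestamp 28) → {Q:28}
add X (timestamp 52) → {Q:28, X:52}
update Q to timestamp 30 → {Q:30, X:52}
add J (timestamp 13) → {J:13, Q:30, X:52}
process next event → J; now {Q:30, X:52}
add M (timestamp 57) → {Q:30, X:52, M:57}
process next event → Q; now {X:52, M:57}
add V (timestamp 49) → {V:49, X:52, M:57}
add T (timestamp 17) → {T:17, V:49, X:52, M:57}
process next event → T; now {V:49, X:52, M:57}
update V to timestamp 58 → {X:52, M:57, V:58}
process next event → X; now {M:57, V:58}
process next event → M; now {V:58}
add K (timestamp 44) → {K:44, V:58}
process next event → K; now {V:58}
update V to timestamp 14 → {V:14}
process next event → V; now {}
add D (timestamp 6) → {D:6}
add R (timestamp 2) → {R:2, D:6}
process next event → R; now {D:6}
process next event → D; now {}
add G (timestamp 37) → {G:37}
update G to timestamp 24 → {G:24}
add E (timestamp 5) → {E:5, G:24}
process next event → E; now {G:24}
process next event → G; now {}
add S (timestamp 41) → {S:41}
add W (timestamp 51) → {S:41, W:51}
update S to timestamp 53 → {W:51, S:53}

J, Q, T, X, M, K, V, R, D, E, G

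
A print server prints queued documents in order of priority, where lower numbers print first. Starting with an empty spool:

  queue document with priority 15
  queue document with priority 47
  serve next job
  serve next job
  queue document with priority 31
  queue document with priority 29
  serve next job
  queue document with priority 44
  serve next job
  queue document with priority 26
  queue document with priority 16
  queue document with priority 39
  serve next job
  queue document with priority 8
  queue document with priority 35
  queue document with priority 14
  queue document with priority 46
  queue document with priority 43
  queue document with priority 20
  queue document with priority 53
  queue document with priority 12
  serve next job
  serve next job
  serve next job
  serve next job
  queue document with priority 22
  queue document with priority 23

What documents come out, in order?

insert 15 → {15}
insert 47 → {15, 47}
serve next job → 15; now {47}
serve next job → 47; now {}
insert 31 → {31}
insert 29 → {29, 31}
serve next job → 29; now {31}
insert 44 → {31, 44}
serve next job → 31; now {44}
insert 26 → {26, 44}
insert 16 → {16, 26, 44}
insert 39 → {16, 26, 39, 44}
serve next job → 16; now {26, 39, 44}
insert 8 → {8, 26, 39, 44}
insert 35 → {8, 26, 35, 39, 44}
insert 14 → {8, 14, 26, 35, 39, 44}
insert 46 → {8, 14, 26, 35, 39, 44, 46}
insert 43 → {8, 14, 26, 35, 39, 43, 44, 46}
insert 20 → {8, 14, 20, 26, 35, 39, 43, 44, 46}
insert 53 → {8, 14, 20, 26, 35, 39, 43, 44, 46, 53}
insert 12 → {8, 12, 14, 20, 26, 35, 39, 43, 44, 46, 53}
serve next job → 8; now {12, 14, 20, 26, 35, 39, 43, 44, 46, 53}
serve next job → 12; now {14, 20, 26, 35, 39, 43, 44, 46, 53}
serve next job → 14; now {20, 26, 35, 39, 43, 44, 46, 53}
serve next job → 20; now {26, 35, 39, 43, 44, 46, 53}
insert 22 → {22, 26, 35, 39, 43, 44, 46, 53}
insert 23 → {22, 23, 26, 35, 39, 43, 44, 46, 53}

[15, 47, 29, 31, 16, 8, 12, 14, 20]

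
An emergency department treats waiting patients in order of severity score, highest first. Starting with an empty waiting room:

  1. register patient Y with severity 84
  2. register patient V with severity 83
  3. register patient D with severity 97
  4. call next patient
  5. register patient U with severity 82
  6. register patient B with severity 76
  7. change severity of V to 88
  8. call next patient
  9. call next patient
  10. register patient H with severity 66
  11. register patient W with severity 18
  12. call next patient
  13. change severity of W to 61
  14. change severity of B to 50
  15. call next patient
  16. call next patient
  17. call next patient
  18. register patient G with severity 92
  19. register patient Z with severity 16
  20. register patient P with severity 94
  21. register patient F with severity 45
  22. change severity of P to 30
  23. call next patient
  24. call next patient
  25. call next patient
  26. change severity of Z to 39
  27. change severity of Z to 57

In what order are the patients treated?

add Y (severity 84) → {Y:84}
add V (severity 83) → {Y:84, V:83}
add D (severity 97) → {D:97, Y:84, V:83}
call next patient → D; now {Y:84, V:83}
add U (severity 82) → {Y:84, V:83, U:82}
add B (severity 76) → {Y:84, V:83, U:82, B:76}
update V to severity 88 → {V:88, Y:84, U:82, B:76}
call next patient → V; now {Y:84, U:82, B:76}
call next patient → Y; now {U:82, B:76}
add H (severity 66) → {U:82, B:76, H:66}
add W (severity 18) → {U:82, B:76, H:66, W:18}
call next patient → U; now {B:76, H:66, W:18}
update W to severity 61 → {B:76, H:66, W:61}
update B to severity 50 → {H:66, W:61, B:50}
call next patient → H; now {W:61, B:50}
call next patient → W; now {B:50}
call next patient → B; now {}
add G (severity 92) → {G:92}
add Z (severity 16) → {G:92, Z:16}
add P (severity 94) → {P:94, G:92, Z:16}
add F (severity 45) → {P:94, G:92, F:45, Z:16}
update P to severity 30 → {G:92, F:45, P:30, Z:16}
call next patient → G; now {F:45, P:30, Z:16}
call next patient → F; now {P:30, Z:16}
call next patient → P; now {Z:16}
update Z to severity 39 → {Z:39}
update Z to severity 57 → {Z:57}

[D, V, Y, U, H, W, B, G, F, P]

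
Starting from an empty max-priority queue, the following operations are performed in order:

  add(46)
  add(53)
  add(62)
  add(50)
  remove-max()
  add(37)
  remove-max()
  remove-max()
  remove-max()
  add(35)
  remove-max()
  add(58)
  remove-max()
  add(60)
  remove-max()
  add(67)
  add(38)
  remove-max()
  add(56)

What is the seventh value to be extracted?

60

insert 46 → {46}
insert 53 → {53, 46}
insert 62 → {62, 53, 46}
insert 50 → {62, 53, 50, 46}
remove-max → 62; now {53, 50, 46}
insert 37 → {53, 50, 46, 37}
remove-max → 53; now {50, 46, 37}
remove-max → 50; now {46, 37}
remove-max → 46; now {37}
insert 35 → {37, 35}
remove-max → 37; now {35}
insert 58 → {58, 35}
remove-max → 58; now {35}
insert 60 → {60, 35}
remove-max → 60; now {35}
insert 67 → {67, 35}
insert 38 → {67, 38, 35}
remove-max → 67; now {38, 35}
insert 56 → {56, 38, 35}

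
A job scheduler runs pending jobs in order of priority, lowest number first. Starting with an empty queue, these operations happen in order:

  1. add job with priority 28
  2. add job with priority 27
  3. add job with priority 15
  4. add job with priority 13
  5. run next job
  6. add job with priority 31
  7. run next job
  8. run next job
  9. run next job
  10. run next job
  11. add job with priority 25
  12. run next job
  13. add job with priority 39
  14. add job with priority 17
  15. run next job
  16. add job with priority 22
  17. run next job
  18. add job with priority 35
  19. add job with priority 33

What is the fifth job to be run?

31

insert 28 → {28}
insert 27 → {27, 28}
insert 15 → {15, 27, 28}
insert 13 → {13, 15, 27, 28}
run next job → 13; now {15, 27, 28}
insert 31 → {15, 27, 28, 31}
run next job → 15; now {27, 28, 31}
run next job → 27; now {28, 31}
run next job → 28; now {31}
run next job → 31; now {}
insert 25 → {25}
run next job → 25; now {}
insert 39 → {39}
insert 17 → {17, 39}
run next job → 17; now {39}
insert 22 → {22, 39}
run next job → 22; now {39}
insert 35 → {35, 39}
insert 33 → {33, 35, 39}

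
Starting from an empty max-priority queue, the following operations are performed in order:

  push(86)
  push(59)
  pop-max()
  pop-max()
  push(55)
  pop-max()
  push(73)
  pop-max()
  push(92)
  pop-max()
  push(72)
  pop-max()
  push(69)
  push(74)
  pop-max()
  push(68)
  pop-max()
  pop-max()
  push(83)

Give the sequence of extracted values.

86, 59, 55, 73, 92, 72, 74, 69, 68

insert 86 → {86}
insert 59 → {86, 59}
pop-max → 86; now {59}
pop-max → 59; now {}
insert 55 → {55}
pop-max → 55; now {}
insert 73 → {73}
pop-max → 73; now {}
insert 92 → {92}
pop-max → 92; now {}
insert 72 → {72}
pop-max → 72; now {}
insert 69 → {69}
insert 74 → {74, 69}
pop-max → 74; now {69}
insert 68 → {69, 68}
pop-max → 69; now {68}
pop-max → 68; now {}
insert 83 → {83}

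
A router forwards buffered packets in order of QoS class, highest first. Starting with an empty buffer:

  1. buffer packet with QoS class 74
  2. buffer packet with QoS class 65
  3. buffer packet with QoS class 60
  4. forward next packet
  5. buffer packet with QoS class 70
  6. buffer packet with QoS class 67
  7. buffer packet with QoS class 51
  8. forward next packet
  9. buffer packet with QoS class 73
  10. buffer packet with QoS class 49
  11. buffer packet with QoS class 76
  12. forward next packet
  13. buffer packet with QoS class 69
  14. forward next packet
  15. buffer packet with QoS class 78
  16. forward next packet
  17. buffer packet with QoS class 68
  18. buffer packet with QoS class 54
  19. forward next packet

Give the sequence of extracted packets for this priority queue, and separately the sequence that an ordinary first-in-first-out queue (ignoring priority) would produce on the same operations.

priority queue: 74, 70, 76, 73, 78, 69; FIFO queue: 74 → 65 → 60 → 70 → 67 → 51

insert 74 → {74}
insert 65 → {74, 65}
insert 60 → {74, 65, 60}
forward next packet → 74; now {65, 60}
insert 70 → {70, 65, 60}
insert 67 → {70, 67, 65, 60}
insert 51 → {70, 67, 65, 60, 51}
forward next packet → 70; now {67, 65, 60, 51}
insert 73 → {73, 67, 65, 60, 51}
insert 49 → {73, 67, 65, 60, 51, 49}
insert 76 → {76, 73, 67, 65, 60, 51, 49}
forward next packet → 76; now {73, 67, 65, 60, 51, 49}
insert 69 → {73, 69, 67, 65, 60, 51, 49}
forward next packet → 73; now {69, 67, 65, 60, 51, 49}
insert 78 → {78, 69, 67, 65, 60, 51, 49}
forward next packet → 78; now {69, 67, 65, 60, 51, 49}
insert 68 → {69, 68, 67, 65, 60, 51, 49}
insert 54 → {69, 68, 67, 65, 60, 54, 51, 49}
forward next packet → 69; now {68, 67, 65, 60, 54, 51, 49}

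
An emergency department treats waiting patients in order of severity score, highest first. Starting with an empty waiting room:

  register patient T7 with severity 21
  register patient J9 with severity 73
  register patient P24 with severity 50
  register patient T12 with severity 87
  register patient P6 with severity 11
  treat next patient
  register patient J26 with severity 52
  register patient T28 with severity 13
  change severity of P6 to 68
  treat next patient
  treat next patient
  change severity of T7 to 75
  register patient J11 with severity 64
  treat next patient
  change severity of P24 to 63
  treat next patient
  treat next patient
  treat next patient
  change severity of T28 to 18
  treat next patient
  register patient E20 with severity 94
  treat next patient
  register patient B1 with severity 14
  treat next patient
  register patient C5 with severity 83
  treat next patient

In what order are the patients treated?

add T7 (severity 21) → {T7:21}
add J9 (severity 73) → {J9:73, T7:21}
add P24 (severity 50) → {J9:73, P24:50, T7:21}
add T12 (severity 87) → {T12:87, J9:73, P24:50, T7:21}
add P6 (severity 11) → {T12:87, J9:73, P24:50, T7:21, P6:11}
treat next patient → T12; now {J9:73, P24:50, T7:21, P6:11}
add J26 (severity 52) → {J9:73, J26:52, P24:50, T7:21, P6:11}
add T28 (severity 13) → {J9:73, J26:52, P24:50, T7:21, T28:13, P6:11}
update P6 to severity 68 → {J9:73, P6:68, J26:52, P24:50, T7:21, T28:13}
treat next patient → J9; now {P6:68, J26:52, P24:50, T7:21, T28:13}
treat next patient → P6; now {J26:52, P24:50, T7:21, T28:13}
update T7 to severity 75 → {T7:75, J26:52, P24:50, T28:13}
add J11 (severity 64) → {T7:75, J11:64, J26:52, P24:50, T28:13}
treat next patient → T7; now {J11:64, J26:52, P24:50, T28:13}
update P24 to severity 63 → {J11:64, P24:63, J26:52, T28:13}
treat next patient → J11; now {P24:63, J26:52, T28:13}
treat next patient → P24; now {J26:52, T28:13}
treat next patient → J26; now {T28:13}
update T28 to severity 18 → {T28:18}
treat next patient → T28; now {}
add E20 (severity 94) → {E20:94}
treat next patient → E20; now {}
add B1 (severity 14) → {B1:14}
treat next patient → B1; now {}
add C5 (severity 83) → {C5:83}
treat next patient → C5; now {}

T12, J9, P6, T7, J11, P24, J26, T28, E20, B1, C5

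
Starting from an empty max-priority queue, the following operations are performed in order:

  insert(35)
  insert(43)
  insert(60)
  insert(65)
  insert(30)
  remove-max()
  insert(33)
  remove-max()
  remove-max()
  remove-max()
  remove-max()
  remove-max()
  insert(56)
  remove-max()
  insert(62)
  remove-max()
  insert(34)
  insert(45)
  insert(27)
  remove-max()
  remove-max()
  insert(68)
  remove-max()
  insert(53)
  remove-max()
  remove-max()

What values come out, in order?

insert 35 → {35}
insert 43 → {43, 35}
insert 60 → {60, 43, 35}
insert 65 → {65, 60, 43, 35}
insert 30 → {65, 60, 43, 35, 30}
remove-max → 65; now {60, 43, 35, 30}
insert 33 → {60, 43, 35, 33, 30}
remove-max → 60; now {43, 35, 33, 30}
remove-max → 43; now {35, 33, 30}
remove-max → 35; now {33, 30}
remove-max → 33; now {30}
remove-max → 30; now {}
insert 56 → {56}
remove-max → 56; now {}
insert 62 → {62}
remove-max → 62; now {}
insert 34 → {34}
insert 45 → {45, 34}
insert 27 → {45, 34, 27}
remove-max → 45; now {34, 27}
remove-max → 34; now {27}
insert 68 → {68, 27}
remove-max → 68; now {27}
insert 53 → {53, 27}
remove-max → 53; now {27}
remove-max → 27; now {}

[65, 60, 43, 35, 33, 30, 56, 62, 45, 34, 68, 53, 27]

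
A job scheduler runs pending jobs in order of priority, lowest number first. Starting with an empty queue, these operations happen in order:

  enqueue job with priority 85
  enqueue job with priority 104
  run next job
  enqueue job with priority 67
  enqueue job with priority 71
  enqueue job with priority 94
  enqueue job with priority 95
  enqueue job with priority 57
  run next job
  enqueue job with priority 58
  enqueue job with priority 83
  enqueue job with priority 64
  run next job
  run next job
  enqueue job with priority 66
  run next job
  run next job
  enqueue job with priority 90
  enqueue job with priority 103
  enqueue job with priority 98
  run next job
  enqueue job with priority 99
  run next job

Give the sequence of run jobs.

[85, 57, 58, 64, 66, 67, 71, 83]

insert 85 → {85}
insert 104 → {85, 104}
run next job → 85; now {104}
insert 67 → {67, 104}
insert 71 → {67, 71, 104}
insert 94 → {67, 71, 94, 104}
insert 95 → {67, 71, 94, 95, 104}
insert 57 → {57, 67, 71, 94, 95, 104}
run next job → 57; now {67, 71, 94, 95, 104}
insert 58 → {58, 67, 71, 94, 95, 104}
insert 83 → {58, 67, 71, 83, 94, 95, 104}
insert 64 → {58, 64, 67, 71, 83, 94, 95, 104}
run next job → 58; now {64, 67, 71, 83, 94, 95, 104}
run next job → 64; now {67, 71, 83, 94, 95, 104}
insert 66 → {66, 67, 71, 83, 94, 95, 104}
run next job → 66; now {67, 71, 83, 94, 95, 104}
run next job → 67; now {71, 83, 94, 95, 104}
insert 90 → {71, 83, 90, 94, 95, 104}
insert 103 → {71, 83, 90, 94, 95, 103, 104}
insert 98 → {71, 83, 90, 94, 95, 98, 103, 104}
run next job → 71; now {83, 90, 94, 95, 98, 103, 104}
insert 99 → {83, 90, 94, 95, 98, 99, 103, 104}
run next job → 83; now {90, 94, 95, 98, 99, 103, 104}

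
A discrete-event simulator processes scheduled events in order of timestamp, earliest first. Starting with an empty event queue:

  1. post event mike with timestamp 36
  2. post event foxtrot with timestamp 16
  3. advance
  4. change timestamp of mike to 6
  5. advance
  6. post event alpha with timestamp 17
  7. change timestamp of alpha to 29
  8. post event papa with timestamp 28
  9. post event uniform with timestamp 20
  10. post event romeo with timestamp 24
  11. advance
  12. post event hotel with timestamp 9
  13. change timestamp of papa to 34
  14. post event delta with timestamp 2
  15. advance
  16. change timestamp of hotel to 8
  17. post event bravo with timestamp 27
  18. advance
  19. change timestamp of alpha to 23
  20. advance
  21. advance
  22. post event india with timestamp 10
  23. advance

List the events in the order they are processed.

foxtrot → mike → uniform → delta → hotel → alpha → romeo → india

add mike (timestamp 36) → {mike:36}
add foxtrot (timestamp 16) → {foxtrot:16, mike:36}
advance → foxtrot; now {mike:36}
update mike to timestamp 6 → {mike:6}
advance → mike; now {}
add alpha (timestamp 17) → {alpha:17}
update alpha to timestamp 29 → {alpha:29}
add papa (timestamp 28) → {papa:28, alpha:29}
add uniform (timestamp 20) → {uniform:20, papa:28, alpha:29}
add romeo (timestamp 24) → {uniform:20, romeo:24, papa:28, alpha:29}
advance → uniform; now {romeo:24, papa:28, alpha:29}
add hotel (timestamp 9) → {hotel:9, romeo:24, papa:28, alpha:29}
update papa to timestamp 34 → {hotel:9, romeo:24, alpha:29, papa:34}
add delta (timestamp 2) → {delta:2, hotel:9, romeo:24, alpha:29, papa:34}
advance → delta; now {hotel:9, romeo:24, alpha:29, papa:34}
update hotel to timestamp 8 → {hotel:8, romeo:24, alpha:29, papa:34}
add bravo (timestamp 27) → {hotel:8, romeo:24, bravo:27, alpha:29, papa:34}
advance → hotel; now {romeo:24, bravo:27, alpha:29, papa:34}
update alpha to timestamp 23 → {alpha:23, romeo:24, bravo:27, papa:34}
advance → alpha; now {romeo:24, bravo:27, papa:34}
advance → romeo; now {bravo:27, papa:34}
add india (timestamp 10) → {india:10, bravo:27, papa:34}
advance → india; now {bravo:27, papa:34}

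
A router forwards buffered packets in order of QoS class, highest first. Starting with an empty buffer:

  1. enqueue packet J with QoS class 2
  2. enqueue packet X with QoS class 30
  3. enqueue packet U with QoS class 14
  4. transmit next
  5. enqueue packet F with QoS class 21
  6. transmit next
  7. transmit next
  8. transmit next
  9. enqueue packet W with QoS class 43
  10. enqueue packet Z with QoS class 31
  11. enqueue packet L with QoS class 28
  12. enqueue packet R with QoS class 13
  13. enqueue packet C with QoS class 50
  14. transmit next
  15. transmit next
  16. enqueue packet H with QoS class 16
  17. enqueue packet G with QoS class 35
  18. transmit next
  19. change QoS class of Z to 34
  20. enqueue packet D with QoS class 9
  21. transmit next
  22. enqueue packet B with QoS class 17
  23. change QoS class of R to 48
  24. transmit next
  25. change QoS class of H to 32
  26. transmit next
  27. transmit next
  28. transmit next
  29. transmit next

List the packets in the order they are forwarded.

add J (QoS class 2) → {J:2}
add X (QoS class 30) → {X:30, J:2}
add U (QoS class 14) → {X:30, U:14, J:2}
transmit next → X; now {U:14, J:2}
add F (QoS class 21) → {F:21, U:14, J:2}
transmit next → F; now {U:14, J:2}
transmit next → U; now {J:2}
transmit next → J; now {}
add W (QoS class 43) → {W:43}
add Z (QoS class 31) → {W:43, Z:31}
add L (QoS class 28) → {W:43, Z:31, L:28}
add R (QoS class 13) → {W:43, Z:31, L:28, R:13}
add C (QoS class 50) → {C:50, W:43, Z:31, L:28, R:13}
transmit next → C; now {W:43, Z:31, L:28, R:13}
transmit next → W; now {Z:31, L:28, R:13}
add H (QoS class 16) → {Z:31, L:28, H:16, R:13}
add G (QoS class 35) → {G:35, Z:31, L:28, H:16, R:13}
transmit next → G; now {Z:31, L:28, H:16, R:13}
update Z to QoS class 34 → {Z:34, L:28, H:16, R:13}
add D (QoS class 9) → {Z:34, L:28, H:16, R:13, D:9}
transmit next → Z; now {L:28, H:16, R:13, D:9}
add B (QoS class 17) → {L:28, B:17, H:16, R:13, D:9}
update R to QoS class 48 → {R:48, L:28, B:17, H:16, D:9}
transmit next → R; now {L:28, B:17, H:16, D:9}
update H to QoS class 32 → {H:32, L:28, B:17, D:9}
transmit next → H; now {L:28, B:17, D:9}
transmit next → L; now {B:17, D:9}
transmit next → B; now {D:9}
transmit next → D; now {}

X → F → U → J → C → W → G → Z → R → H → L → B → D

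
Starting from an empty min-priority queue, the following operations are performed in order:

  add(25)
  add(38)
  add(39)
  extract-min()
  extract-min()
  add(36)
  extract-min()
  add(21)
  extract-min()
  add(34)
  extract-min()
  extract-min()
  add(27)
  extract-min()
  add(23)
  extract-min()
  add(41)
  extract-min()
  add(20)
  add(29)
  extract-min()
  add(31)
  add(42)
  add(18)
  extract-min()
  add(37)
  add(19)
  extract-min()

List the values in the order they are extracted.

25, 38, 36, 21, 34, 39, 27, 23, 41, 20, 18, 19

insert 25 → {25}
insert 38 → {25, 38}
insert 39 → {25, 38, 39}
extract-min → 25; now {38, 39}
extract-min → 38; now {39}
insert 36 → {36, 39}
extract-min → 36; now {39}
insert 21 → {21, 39}
extract-min → 21; now {39}
insert 34 → {34, 39}
extract-min → 34; now {39}
extract-min → 39; now {}
insert 27 → {27}
extract-min → 27; now {}
insert 23 → {23}
extract-min → 23; now {}
insert 41 → {41}
extract-min → 41; now {}
insert 20 → {20}
insert 29 → {20, 29}
extract-min → 20; now {29}
insert 31 → {29, 31}
insert 42 → {29, 31, 42}
insert 18 → {18, 29, 31, 42}
extract-min → 18; now {29, 31, 42}
insert 37 → {29, 31, 37, 42}
insert 19 → {19, 29, 31, 37, 42}
extract-min → 19; now {29, 31, 37, 42}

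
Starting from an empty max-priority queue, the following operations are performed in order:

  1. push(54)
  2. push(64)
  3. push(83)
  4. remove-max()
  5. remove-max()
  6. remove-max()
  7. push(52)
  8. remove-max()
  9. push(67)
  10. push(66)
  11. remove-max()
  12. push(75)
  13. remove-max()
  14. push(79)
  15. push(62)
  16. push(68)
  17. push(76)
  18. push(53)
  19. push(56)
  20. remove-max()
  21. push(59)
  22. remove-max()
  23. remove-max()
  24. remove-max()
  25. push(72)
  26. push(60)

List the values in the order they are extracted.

insert 54 → {54}
insert 64 → {64, 54}
insert 83 → {83, 64, 54}
remove-max → 83; now {64, 54}
remove-max → 64; now {54}
remove-max → 54; now {}
insert 52 → {52}
remove-max → 52; now {}
insert 67 → {67}
insert 66 → {67, 66}
remove-max → 67; now {66}
insert 75 → {75, 66}
remove-max → 75; now {66}
insert 79 → {79, 66}
insert 62 → {79, 66, 62}
insert 68 → {79, 68, 66, 62}
insert 76 → {79, 76, 68, 66, 62}
insert 53 → {79, 76, 68, 66, 62, 53}
insert 56 → {79, 76, 68, 66, 62, 56, 53}
remove-max → 79; now {76, 68, 66, 62, 56, 53}
insert 59 → {76, 68, 66, 62, 59, 56, 53}
remove-max → 76; now {68, 66, 62, 59, 56, 53}
remove-max → 68; now {66, 62, 59, 56, 53}
remove-max → 66; now {62, 59, 56, 53}
insert 72 → {72, 62, 59, 56, 53}
insert 60 → {72, 62, 60, 59, 56, 53}

[83, 64, 54, 52, 67, 75, 79, 76, 68, 66]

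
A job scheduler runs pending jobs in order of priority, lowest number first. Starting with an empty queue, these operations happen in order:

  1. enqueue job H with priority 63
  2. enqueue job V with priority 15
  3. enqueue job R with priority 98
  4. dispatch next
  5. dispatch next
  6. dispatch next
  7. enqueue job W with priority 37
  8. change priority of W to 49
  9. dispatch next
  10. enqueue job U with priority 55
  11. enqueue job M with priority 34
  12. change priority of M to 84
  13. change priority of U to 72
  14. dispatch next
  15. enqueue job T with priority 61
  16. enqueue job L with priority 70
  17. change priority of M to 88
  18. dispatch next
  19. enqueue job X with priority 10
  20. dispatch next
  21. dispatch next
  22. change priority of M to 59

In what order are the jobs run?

add H (priority 63) → {H:63}
add V (priority 15) → {V:15, H:63}
add R (priority 98) → {V:15, H:63, R:98}
dispatch next → V; now {H:63, R:98}
dispatch next → H; now {R:98}
dispatch next → R; now {}
add W (priority 37) → {W:37}
update W to priority 49 → {W:49}
dispatch next → W; now {}
add U (priority 55) → {U:55}
add M (priority 34) → {M:34, U:55}
update M to priority 84 → {U:55, M:84}
update U to priority 72 → {U:72, M:84}
dispatch next → U; now {M:84}
add T (priority 61) → {T:61, M:84}
add L (priority 70) → {T:61, L:70, M:84}
update M to priority 88 → {T:61, L:70, M:88}
dispatch next → T; now {L:70, M:88}
add X (priority 10) → {X:10, L:70, M:88}
dispatch next → X; now {L:70, M:88}
dispatch next → L; now {M:88}
update M to priority 59 → {M:59}

V, H, R, W, U, T, X, L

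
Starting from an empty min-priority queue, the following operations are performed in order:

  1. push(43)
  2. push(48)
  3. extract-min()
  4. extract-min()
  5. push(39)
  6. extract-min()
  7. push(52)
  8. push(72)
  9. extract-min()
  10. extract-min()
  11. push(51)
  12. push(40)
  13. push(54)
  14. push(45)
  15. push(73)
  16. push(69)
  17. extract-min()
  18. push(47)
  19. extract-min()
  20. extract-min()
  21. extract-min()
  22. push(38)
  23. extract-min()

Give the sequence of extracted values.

[43, 48, 39, 52, 72, 40, 45, 47, 51, 38]

insert 43 → {43}
insert 48 → {43, 48}
extract-min → 43; now {48}
extract-min → 48; now {}
insert 39 → {39}
extract-min → 39; now {}
insert 52 → {52}
insert 72 → {52, 72}
extract-min → 52; now {72}
extract-min → 72; now {}
insert 51 → {51}
insert 40 → {40, 51}
insert 54 → {40, 51, 54}
insert 45 → {40, 45, 51, 54}
insert 73 → {40, 45, 51, 54, 73}
insert 69 → {40, 45, 51, 54, 69, 73}
extract-min → 40; now {45, 51, 54, 69, 73}
insert 47 → {45, 47, 51, 54, 69, 73}
extract-min → 45; now {47, 51, 54, 69, 73}
extract-min → 47; now {51, 54, 69, 73}
extract-min → 51; now {54, 69, 73}
insert 38 → {38, 54, 69, 73}
extract-min → 38; now {54, 69, 73}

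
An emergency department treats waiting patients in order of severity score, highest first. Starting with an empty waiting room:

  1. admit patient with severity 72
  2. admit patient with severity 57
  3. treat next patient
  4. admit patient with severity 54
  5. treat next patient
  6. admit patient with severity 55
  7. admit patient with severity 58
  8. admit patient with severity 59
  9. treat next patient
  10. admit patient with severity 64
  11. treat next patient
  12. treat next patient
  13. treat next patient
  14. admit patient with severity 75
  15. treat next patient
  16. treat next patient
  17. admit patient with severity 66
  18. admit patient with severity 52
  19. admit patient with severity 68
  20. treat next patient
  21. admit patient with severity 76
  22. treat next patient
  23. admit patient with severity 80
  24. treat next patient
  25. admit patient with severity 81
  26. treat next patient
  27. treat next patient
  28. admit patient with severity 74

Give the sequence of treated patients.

insert 72 → {72}
insert 57 → {72, 57}
treat next patient → 72; now {57}
insert 54 → {57, 54}
treat next patient → 57; now {54}
insert 55 → {55, 54}
insert 58 → {58, 55, 54}
insert 59 → {59, 58, 55, 54}
treat next patient → 59; now {58, 55, 54}
insert 64 → {64, 58, 55, 54}
treat next patient → 64; now {58, 55, 54}
treat next patient → 58; now {55, 54}
treat next patient → 55; now {54}
insert 75 → {75, 54}
treat next patient → 75; now {54}
treat next patient → 54; now {}
insert 66 → {66}
insert 52 → {66, 52}
insert 68 → {68, 66, 52}
treat next patient → 68; now {66, 52}
insert 76 → {76, 66, 52}
treat next patient → 76; now {66, 52}
insert 80 → {80, 66, 52}
treat next patient → 80; now {66, 52}
insert 81 → {81, 66, 52}
treat next patient → 81; now {66, 52}
treat next patient → 66; now {52}
insert 74 → {74, 52}

72, 57, 59, 64, 58, 55, 75, 54, 68, 76, 80, 81, 66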